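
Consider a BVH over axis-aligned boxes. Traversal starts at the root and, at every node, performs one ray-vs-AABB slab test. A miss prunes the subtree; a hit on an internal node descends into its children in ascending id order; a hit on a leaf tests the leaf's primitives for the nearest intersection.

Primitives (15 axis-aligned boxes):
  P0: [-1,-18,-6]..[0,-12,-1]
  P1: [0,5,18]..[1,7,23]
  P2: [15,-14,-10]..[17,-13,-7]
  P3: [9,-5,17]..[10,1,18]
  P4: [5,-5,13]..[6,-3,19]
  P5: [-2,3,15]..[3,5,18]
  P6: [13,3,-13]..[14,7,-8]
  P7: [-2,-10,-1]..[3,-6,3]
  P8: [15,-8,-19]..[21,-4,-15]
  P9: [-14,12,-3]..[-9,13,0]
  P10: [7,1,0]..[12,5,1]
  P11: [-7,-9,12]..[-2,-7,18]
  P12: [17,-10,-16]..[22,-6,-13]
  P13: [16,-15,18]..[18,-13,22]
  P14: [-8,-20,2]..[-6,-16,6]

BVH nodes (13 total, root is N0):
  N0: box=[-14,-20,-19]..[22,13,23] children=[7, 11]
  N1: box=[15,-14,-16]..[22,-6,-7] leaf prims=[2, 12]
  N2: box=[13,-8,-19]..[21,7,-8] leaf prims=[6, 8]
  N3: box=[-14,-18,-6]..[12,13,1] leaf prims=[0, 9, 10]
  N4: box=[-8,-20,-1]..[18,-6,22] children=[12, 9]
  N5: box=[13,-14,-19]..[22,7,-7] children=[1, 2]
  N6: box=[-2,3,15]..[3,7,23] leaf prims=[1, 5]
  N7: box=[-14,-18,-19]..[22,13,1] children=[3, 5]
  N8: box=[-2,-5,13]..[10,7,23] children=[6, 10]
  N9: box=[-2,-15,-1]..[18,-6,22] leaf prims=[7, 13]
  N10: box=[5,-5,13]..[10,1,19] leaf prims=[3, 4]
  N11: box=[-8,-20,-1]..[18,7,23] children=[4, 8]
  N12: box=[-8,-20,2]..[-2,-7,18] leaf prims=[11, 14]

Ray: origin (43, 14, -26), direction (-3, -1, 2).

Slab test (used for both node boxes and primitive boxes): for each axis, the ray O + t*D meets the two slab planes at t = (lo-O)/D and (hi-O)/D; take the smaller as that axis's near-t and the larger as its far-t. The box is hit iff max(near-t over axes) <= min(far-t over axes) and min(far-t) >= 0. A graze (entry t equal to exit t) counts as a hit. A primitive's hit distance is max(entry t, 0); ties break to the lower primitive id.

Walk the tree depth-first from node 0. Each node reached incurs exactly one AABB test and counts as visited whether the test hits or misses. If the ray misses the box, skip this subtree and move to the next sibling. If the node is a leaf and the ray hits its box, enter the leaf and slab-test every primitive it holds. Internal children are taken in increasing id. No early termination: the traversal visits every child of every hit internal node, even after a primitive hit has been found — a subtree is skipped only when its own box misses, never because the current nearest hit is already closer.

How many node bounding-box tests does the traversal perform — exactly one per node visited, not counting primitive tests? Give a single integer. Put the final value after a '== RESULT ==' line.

Walk:
N0 x:[7,19] y:[1,34] z:[7/2,49/2] -> hit [7,19], descend [7, 11]
  N7 x:[7,19] y:[1,32] z:[7/2,27/2] -> hit [7,27/2], descend [3, 5]
    N3 x:[31/3,19] y:[1,32] z:[10,27/2] -> hit [31/3,27/2] leaf, test {P0(miss), P9(miss), P10(miss)}
    N5 x:[7,10] y:[7,28] z:[7/2,19/2] -> hit [7,19/2], descend [1, 2]
      N1 x:[7,28/3] y:[20,28] z:[5,19/2] -> miss, prune
      N2 x:[22/3,10] y:[7,22] z:[7/2,9] -> hit [22/3,9] leaf, test {P6(miss), P8(miss)}
  N11 x:[25/3,17] y:[7,34] z:[25/2,49/2] -> hit [25/2,17], descend [4, 8]
    N4 x:[25/3,17] y:[20,34] z:[25/2,24] -> miss, prune
    N8 x:[11,15] y:[7,19] z:[39/2,49/2] -> miss, prune

Summary -> nodes [0, 7, 3, 5, 1, 2, 11, 4, 8]; box-tests=9; leaf-entries=2; first=miss

== RESULT ==
9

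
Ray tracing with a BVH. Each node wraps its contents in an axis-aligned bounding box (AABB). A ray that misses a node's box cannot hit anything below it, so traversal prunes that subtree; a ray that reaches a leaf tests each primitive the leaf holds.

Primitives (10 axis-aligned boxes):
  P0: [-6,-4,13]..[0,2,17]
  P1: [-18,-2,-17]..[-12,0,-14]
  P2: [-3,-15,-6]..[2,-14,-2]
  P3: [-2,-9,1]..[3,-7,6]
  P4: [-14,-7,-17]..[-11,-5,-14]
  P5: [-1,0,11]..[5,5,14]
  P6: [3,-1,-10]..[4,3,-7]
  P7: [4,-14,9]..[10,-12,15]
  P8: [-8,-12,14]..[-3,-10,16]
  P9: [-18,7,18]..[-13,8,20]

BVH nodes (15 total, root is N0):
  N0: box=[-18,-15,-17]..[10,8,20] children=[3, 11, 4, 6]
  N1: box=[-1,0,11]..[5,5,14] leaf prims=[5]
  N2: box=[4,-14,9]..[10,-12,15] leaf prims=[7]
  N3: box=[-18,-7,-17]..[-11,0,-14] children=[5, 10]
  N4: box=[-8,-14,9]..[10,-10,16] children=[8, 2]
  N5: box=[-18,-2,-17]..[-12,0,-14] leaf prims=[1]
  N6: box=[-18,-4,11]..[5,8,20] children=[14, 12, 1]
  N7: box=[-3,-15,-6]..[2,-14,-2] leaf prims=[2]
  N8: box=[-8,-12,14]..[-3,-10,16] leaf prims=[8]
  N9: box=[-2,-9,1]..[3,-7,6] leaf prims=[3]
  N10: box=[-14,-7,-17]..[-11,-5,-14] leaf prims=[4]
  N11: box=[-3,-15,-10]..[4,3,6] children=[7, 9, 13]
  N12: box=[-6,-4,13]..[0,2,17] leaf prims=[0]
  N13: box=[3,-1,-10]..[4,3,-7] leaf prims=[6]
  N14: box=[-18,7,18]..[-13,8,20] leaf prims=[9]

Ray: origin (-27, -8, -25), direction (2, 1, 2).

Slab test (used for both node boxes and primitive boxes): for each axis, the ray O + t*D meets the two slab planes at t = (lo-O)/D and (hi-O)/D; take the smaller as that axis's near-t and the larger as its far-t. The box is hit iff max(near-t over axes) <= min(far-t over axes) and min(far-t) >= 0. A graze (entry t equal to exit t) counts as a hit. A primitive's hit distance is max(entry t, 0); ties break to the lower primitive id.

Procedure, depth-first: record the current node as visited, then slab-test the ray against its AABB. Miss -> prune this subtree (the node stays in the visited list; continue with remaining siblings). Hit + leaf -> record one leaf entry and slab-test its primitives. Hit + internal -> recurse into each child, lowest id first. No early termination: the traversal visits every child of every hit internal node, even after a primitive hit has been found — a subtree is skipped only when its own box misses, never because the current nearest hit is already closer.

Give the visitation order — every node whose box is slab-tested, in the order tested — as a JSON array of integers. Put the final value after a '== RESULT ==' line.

Trace the traversal:
N0 x:[9/2,37/2] y:[-7,16] z:[4,45/2] -> hit [9/2,16], descend [3, 4, 6, 11]
  N3 x:[9/2,8] y:[1,8] z:[4,11/2] -> hit [9/2,11/2], descend [5, 10]
    N5 x:[9/2,15/2] y:[6,8] z:[4,11/2] -> miss, prune
    N10 x:[13/2,8] y:[1,3] z:[4,11/2] -> miss, prune
  N4 x:[19/2,37/2] y:[-6,-2] z:[17,41/2] -> miss, prune
  N6 x:[9/2,16] y:[4,16] z:[18,45/2] -> miss, prune
  N11 x:[12,31/2] y:[-7,11] z:[15/2,31/2] -> miss, prune

7 AABB tests over nodes [0, 3, 5, 10, 4, 6, 11]; 0 leaves entered; closest miss.

== RESULT ==
[0, 3, 5, 10, 4, 6, 11]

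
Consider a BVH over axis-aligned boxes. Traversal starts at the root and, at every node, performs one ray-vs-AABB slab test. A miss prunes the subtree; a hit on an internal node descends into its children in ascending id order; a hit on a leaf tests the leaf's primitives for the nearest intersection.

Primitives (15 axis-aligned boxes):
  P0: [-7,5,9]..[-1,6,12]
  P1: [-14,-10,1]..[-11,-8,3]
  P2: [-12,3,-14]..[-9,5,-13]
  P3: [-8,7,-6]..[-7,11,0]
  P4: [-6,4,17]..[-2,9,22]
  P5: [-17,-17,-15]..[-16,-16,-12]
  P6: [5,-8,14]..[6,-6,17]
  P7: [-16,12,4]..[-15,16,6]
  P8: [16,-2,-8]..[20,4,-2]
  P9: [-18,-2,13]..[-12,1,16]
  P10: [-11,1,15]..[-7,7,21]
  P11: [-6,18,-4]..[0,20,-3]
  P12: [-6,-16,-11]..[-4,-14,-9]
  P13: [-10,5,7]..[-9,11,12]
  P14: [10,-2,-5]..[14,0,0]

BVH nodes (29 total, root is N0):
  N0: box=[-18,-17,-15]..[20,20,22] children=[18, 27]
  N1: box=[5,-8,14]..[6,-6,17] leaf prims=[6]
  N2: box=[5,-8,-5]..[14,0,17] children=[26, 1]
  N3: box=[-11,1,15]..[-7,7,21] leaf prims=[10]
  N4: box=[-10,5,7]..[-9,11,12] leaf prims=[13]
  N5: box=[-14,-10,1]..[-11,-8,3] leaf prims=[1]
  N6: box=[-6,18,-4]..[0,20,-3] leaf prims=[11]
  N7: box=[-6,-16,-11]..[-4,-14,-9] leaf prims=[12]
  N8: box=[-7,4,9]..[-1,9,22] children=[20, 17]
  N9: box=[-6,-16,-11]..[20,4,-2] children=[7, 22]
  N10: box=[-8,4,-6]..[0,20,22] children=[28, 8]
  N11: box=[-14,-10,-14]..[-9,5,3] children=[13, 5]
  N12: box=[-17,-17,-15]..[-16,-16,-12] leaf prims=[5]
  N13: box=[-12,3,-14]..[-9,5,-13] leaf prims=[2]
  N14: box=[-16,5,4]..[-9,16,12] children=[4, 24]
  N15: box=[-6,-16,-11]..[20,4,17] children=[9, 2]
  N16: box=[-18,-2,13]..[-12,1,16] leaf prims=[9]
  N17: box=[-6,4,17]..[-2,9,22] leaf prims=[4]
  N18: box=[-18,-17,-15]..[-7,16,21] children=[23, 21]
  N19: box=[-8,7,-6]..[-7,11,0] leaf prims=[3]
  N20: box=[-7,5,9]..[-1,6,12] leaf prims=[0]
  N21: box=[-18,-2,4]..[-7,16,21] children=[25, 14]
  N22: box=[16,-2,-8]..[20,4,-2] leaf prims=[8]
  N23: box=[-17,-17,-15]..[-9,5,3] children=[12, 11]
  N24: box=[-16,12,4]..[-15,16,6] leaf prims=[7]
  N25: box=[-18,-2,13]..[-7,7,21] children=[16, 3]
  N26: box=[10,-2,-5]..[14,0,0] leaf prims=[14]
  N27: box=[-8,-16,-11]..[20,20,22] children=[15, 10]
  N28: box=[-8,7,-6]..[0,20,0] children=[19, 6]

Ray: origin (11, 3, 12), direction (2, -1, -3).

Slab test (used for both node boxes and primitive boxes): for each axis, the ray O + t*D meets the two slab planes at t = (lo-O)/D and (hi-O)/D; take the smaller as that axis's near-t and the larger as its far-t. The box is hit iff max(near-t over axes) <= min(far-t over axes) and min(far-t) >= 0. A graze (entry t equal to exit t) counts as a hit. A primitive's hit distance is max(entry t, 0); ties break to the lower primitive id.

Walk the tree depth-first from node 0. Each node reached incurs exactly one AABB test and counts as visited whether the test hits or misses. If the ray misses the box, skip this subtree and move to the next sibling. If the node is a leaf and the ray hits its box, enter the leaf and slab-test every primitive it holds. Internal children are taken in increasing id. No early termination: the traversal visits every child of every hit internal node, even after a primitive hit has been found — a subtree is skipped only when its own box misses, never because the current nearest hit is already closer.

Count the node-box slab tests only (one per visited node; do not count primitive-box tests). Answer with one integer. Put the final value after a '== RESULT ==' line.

Walk:
N0 x:[-29/2,9/2] y:[-17,20] z:[-10/3,9] -> hit [-10/3,9/2], descend [18, 27]
  N18 x:[-29/2,-9] y:[-13,20] z:[-3,9] -> miss, prune
  N27 x:[-19/2,9/2] y:[-17,19] z:[-10/3,23/3] -> hit [-10/3,9/2], descend [10, 15]
    N10 x:[-19/2,-11/2] y:[-17,-1] z:[-10/3,6] -> miss, prune
    N15 x:[-17/2,9/2] y:[-1,19] z:[-5/3,23/3] -> hit [-1,9/2], descend [2, 9]
      N2 x:[-3,3/2] y:[3,11] z:[-5/3,17/3] -> miss, prune
      N9 x:[-17/2,9/2] y:[-1,19] z:[14/3,23/3] -> miss, prune

7 AABB tests over nodes [0, 18, 27, 10, 15, 2, 9]; 0 leaves entered; closest miss.

== RESULT ==
7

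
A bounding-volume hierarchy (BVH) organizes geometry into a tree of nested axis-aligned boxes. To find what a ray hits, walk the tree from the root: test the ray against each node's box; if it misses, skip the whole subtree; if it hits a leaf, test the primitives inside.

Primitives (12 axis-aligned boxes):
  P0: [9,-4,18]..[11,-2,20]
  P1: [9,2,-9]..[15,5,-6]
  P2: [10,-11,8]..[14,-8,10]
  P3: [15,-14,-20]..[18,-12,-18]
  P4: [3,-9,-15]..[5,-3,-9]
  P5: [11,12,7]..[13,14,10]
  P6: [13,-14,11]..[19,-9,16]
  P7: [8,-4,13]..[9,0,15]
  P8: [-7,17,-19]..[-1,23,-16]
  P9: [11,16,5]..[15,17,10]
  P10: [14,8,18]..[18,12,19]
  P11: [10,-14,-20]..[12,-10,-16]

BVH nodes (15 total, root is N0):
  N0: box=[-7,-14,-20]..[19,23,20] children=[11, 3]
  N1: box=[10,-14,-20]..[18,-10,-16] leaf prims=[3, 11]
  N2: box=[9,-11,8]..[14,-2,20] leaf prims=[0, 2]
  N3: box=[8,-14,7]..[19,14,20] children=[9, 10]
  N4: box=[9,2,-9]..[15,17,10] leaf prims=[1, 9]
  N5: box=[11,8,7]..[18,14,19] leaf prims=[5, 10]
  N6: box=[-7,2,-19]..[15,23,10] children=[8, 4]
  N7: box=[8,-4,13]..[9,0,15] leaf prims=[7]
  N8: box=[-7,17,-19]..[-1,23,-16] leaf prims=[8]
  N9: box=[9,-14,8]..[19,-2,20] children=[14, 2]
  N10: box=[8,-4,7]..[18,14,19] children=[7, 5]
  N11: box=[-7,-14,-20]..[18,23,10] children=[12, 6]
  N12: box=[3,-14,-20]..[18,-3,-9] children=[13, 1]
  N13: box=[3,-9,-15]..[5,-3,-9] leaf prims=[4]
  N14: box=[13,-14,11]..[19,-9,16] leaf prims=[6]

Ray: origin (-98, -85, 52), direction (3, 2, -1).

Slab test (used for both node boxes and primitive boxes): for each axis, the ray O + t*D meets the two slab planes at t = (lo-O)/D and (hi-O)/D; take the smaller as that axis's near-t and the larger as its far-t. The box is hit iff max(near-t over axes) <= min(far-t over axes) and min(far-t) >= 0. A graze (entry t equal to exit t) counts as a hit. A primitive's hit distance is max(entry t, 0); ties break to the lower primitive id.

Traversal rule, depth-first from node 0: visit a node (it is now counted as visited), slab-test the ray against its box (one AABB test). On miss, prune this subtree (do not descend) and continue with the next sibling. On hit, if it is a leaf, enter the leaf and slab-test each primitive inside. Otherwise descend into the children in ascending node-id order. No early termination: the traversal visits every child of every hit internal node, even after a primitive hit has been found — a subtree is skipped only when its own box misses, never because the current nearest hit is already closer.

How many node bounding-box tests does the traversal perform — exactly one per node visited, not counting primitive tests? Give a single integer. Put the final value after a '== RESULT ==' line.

Trace the traversal:
N0 x:[91/3,39] y:[71/2,54] z:[32,72] -> hit [71/2,39], descend [3, 11]
  N3 x:[106/3,39] y:[71/2,99/2] z:[32,45] -> hit [71/2,39], descend [9, 10]
    N9 x:[107/3,39] y:[71/2,83/2] z:[32,44] -> hit [107/3,39], descend [2, 14]
      N2 x:[107/3,112/3] y:[37,83/2] z:[32,44] -> hit [37,112/3] leaf, test {P0(miss), P2(miss)}
      N14 x:[37,39] y:[71/2,38] z:[36,41] -> hit [37,38] leaf, test {P6@t=37}
    N10 x:[106/3,116/3] y:[81/2,99/2] z:[33,45] -> miss, prune
  N11 x:[91/3,116/3] y:[71/2,54] z:[42,72] -> miss, prune

7 AABB tests over nodes [0, 3, 9, 2, 14, 10, 11]; 2 leaves entered; closest P6.

== RESULT ==
7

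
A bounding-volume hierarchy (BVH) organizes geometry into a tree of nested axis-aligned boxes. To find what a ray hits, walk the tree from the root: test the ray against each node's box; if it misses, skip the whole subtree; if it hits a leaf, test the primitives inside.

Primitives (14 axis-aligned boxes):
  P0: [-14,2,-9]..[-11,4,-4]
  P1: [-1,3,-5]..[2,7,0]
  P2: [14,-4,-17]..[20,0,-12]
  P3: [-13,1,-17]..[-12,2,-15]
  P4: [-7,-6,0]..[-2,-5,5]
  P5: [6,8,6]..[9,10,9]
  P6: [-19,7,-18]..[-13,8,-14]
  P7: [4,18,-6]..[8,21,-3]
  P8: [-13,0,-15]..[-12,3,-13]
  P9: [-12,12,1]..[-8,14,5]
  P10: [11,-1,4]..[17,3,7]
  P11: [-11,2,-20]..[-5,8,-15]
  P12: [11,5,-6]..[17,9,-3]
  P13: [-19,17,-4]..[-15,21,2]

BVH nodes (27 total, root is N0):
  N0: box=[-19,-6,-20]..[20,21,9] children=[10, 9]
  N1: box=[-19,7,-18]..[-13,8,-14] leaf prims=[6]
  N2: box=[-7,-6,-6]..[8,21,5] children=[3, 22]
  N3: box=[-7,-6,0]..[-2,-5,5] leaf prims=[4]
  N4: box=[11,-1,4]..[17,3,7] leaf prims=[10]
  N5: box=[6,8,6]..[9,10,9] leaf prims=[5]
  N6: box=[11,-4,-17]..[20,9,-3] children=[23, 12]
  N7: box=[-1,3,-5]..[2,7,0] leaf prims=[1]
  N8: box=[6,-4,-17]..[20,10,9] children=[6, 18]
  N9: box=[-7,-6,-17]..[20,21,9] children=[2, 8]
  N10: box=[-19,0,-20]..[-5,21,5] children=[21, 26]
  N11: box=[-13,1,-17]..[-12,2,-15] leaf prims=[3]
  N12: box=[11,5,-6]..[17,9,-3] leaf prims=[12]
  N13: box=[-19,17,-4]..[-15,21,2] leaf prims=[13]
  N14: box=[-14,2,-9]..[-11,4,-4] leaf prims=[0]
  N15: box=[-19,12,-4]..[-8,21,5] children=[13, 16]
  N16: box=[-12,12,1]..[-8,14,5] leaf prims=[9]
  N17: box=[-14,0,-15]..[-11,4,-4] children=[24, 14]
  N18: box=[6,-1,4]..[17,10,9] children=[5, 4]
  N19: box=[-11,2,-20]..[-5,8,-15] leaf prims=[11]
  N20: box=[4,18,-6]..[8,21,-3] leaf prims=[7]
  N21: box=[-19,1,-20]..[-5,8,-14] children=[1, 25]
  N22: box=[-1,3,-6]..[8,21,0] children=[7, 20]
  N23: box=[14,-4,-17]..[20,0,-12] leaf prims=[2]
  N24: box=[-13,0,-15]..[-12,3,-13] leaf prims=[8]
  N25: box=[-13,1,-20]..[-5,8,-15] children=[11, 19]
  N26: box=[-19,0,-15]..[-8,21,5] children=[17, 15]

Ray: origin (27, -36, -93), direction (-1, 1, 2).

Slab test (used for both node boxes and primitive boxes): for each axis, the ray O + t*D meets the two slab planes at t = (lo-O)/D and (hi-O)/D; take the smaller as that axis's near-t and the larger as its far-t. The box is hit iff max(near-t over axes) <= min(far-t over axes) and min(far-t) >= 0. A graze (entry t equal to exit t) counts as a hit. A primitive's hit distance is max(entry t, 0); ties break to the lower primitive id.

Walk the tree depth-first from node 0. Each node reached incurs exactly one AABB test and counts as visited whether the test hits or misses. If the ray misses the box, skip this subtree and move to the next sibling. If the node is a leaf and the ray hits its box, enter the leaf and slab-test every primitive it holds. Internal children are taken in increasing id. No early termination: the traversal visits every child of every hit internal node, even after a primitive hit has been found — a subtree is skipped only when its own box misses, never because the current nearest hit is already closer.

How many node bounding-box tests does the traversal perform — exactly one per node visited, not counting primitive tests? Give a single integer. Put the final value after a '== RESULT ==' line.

Walk:
N0 x:[7,46] y:[30,57] z:[73/2,51] -> hit [73/2,46], descend [9, 10]
  N9 x:[7,34] y:[30,57] z:[38,51] -> miss, prune
  N10 x:[32,46] y:[36,57] z:[73/2,49] -> hit [73/2,46], descend [21, 26]
    N21 x:[32,46] y:[37,44] z:[73/2,79/2] -> hit [37,79/2], descend [1, 25]
      N1 x:[40,46] y:[43,44] z:[75/2,79/2] -> miss, prune
      N25 x:[32,40] y:[37,44] z:[73/2,39] -> hit [37,39], descend [11, 19]
        N11 x:[39,40] y:[37,38] z:[38,39] -> miss, prune
        N19 x:[32,38] y:[38,44] z:[73/2,39] -> hit [38,38] leaf, test {P11@t=38}
    N26 x:[35,46] y:[36,57] z:[39,49] -> hit [39,46], descend [15, 17]
      N15 x:[35,46] y:[48,57] z:[89/2,49] -> miss, prune
      N17 x:[38,41] y:[36,40] z:[39,89/2] -> hit [39,40], descend [14, 24]
        N14 x:[38,41] y:[38,40] z:[42,89/2] -> miss, prune
        N24 x:[39,40] y:[36,39] z:[39,40] -> hit [39,39] leaf, test {P8@t=39}

order=[0, 9, 10, 21, 1, 25, 11, 19, 26, 15, 17, 14, 24]  |boxes|=13  |leaves|=2  hit=P11

== RESULT ==
13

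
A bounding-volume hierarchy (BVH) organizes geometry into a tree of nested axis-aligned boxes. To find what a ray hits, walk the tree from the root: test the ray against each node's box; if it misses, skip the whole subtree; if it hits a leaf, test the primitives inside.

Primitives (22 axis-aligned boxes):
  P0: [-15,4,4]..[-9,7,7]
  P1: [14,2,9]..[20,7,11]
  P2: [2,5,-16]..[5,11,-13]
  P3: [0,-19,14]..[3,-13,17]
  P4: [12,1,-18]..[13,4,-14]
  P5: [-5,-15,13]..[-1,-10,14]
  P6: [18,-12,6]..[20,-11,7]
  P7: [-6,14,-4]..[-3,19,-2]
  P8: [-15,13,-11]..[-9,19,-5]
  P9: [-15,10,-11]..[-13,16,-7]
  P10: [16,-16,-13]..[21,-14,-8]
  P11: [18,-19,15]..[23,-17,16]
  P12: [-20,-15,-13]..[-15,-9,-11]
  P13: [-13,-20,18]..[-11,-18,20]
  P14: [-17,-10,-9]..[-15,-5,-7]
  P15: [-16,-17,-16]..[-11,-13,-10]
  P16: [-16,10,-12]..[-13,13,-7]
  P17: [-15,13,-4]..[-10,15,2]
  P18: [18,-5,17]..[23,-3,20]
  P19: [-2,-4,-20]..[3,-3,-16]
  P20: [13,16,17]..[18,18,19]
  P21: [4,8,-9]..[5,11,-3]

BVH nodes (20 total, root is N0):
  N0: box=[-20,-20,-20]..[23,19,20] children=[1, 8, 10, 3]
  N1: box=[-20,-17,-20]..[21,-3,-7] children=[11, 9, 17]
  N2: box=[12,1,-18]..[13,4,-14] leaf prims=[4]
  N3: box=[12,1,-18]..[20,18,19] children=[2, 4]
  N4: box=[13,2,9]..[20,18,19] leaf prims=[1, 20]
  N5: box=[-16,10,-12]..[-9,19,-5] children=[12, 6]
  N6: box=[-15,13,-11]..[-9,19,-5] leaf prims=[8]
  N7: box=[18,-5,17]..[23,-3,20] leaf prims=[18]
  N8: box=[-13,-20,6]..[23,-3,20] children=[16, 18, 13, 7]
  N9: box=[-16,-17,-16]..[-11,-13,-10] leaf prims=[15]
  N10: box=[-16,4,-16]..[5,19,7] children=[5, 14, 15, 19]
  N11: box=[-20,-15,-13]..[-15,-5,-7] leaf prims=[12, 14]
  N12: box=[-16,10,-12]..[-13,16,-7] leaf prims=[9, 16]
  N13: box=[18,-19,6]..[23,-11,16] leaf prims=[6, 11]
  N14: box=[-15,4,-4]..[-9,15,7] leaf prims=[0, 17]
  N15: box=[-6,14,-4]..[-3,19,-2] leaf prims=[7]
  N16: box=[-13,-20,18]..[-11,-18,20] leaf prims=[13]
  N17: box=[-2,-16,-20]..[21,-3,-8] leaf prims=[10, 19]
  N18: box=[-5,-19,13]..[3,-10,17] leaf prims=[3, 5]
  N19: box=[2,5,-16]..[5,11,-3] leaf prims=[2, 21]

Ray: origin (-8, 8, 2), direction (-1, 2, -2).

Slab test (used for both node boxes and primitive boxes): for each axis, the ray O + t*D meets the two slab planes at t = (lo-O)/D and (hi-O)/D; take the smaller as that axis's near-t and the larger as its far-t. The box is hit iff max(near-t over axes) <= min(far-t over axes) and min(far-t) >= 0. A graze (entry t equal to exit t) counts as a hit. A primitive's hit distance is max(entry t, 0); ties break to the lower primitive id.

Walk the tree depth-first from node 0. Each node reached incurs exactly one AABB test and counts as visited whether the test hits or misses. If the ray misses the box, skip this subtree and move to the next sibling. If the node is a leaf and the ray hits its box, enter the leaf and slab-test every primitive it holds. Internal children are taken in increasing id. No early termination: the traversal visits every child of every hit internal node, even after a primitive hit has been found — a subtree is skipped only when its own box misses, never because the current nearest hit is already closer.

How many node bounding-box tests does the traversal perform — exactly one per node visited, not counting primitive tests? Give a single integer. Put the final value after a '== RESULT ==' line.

Trace the traversal:
N0 x:[-31,12] y:[-14,11/2] z:[-9,11] -> hit [-9,11/2], descend [1, 3, 8, 10]
  N1 x:[-29,12] y:[-25/2,-11/2] z:[9/2,11] -> miss, prune
  N3 x:[-28,-20] y:[-7/2,5] z:[-17/2,10] -> miss, prune
  N8 x:[-31,5] y:[-14,-11/2] z:[-9,-2] -> miss, prune
  N10 x:[-13,8] y:[-2,11/2] z:[-5/2,9] -> hit [-2,11/2], descend [5, 14, 15, 19]
    N5 x:[1,8] y:[1,11/2] z:[7/2,7] -> hit [7/2,11/2], descend [6, 12]
      N6 x:[1,7] y:[5/2,11/2] z:[7/2,13/2] -> hit [7/2,11/2] leaf, test {P8@t=7/2}
      N12 x:[5,8] y:[1,4] z:[9/2,7] -> miss, prune
    N14 x:[1,7] y:[-2,7/2] z:[-5/2,3] -> hit [1,3] leaf, test {P0(miss), P17@t=5/2}
    N15 x:[-5,-2] y:[3,11/2] z:[2,3] -> miss, prune
    N19 x:[-13,-10] y:[-3/2,3/2] z:[5/2,9] -> miss, prune

order=[0, 1, 3, 8, 10, 5, 6, 12, 14, 15, 19]  |boxes|=11  |leaves|=2  hit=P17

== RESULT ==
11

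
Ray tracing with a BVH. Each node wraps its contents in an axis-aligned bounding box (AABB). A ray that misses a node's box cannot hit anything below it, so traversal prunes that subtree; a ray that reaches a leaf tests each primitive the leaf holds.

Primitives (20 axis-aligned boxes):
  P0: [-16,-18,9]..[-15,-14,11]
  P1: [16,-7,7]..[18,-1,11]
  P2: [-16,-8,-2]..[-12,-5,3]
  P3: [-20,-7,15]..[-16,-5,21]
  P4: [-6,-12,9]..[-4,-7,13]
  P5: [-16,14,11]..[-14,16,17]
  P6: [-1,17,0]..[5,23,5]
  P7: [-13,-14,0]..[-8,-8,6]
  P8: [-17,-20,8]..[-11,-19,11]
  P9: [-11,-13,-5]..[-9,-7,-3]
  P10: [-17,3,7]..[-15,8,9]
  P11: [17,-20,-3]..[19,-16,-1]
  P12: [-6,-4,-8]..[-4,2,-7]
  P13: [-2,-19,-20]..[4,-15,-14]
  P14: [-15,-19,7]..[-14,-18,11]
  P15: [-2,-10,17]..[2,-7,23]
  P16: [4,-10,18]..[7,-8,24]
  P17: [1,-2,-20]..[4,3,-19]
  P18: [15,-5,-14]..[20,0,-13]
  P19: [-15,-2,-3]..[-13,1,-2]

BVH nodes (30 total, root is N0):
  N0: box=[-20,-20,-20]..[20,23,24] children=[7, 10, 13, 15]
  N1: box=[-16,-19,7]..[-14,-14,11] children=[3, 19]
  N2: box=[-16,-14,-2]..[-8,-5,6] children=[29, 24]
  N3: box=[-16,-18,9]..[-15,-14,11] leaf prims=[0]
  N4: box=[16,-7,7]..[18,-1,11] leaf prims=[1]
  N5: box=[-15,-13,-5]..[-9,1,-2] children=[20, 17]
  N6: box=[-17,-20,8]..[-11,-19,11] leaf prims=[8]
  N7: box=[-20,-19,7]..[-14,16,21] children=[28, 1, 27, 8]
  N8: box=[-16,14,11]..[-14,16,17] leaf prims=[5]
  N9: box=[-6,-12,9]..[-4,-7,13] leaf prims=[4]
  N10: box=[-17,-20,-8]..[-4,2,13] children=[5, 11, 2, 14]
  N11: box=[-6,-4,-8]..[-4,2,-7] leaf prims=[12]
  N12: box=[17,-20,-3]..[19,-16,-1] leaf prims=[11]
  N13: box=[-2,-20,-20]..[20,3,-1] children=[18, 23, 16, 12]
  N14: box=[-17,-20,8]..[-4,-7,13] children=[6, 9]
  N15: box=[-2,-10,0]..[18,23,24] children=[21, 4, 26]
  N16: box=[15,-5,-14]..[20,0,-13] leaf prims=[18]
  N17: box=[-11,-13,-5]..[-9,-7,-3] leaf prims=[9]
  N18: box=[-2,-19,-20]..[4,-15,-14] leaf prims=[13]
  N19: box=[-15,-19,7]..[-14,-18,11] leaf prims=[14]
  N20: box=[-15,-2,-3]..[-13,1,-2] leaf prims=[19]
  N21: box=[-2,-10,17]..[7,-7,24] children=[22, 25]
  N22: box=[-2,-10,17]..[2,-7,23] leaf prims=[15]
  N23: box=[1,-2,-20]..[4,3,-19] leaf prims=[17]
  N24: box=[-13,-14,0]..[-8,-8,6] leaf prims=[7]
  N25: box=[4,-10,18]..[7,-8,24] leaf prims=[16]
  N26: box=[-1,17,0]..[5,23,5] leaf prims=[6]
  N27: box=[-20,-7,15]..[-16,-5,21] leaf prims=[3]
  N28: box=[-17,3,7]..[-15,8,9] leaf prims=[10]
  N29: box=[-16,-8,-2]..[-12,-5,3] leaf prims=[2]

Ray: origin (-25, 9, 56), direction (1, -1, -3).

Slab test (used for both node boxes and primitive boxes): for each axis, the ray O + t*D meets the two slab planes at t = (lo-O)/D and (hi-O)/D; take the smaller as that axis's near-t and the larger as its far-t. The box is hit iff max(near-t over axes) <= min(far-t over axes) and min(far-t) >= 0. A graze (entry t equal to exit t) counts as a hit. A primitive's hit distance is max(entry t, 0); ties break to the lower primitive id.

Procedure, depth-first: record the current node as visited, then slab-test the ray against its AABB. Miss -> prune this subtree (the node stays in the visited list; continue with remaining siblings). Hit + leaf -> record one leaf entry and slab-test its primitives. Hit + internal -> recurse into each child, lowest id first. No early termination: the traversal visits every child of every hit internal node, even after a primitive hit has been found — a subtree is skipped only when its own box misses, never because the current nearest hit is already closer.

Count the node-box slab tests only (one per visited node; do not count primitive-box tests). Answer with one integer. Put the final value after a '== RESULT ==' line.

Walk:
N0 x:[5,45] y:[-14,29] z:[32/3,76/3] -> hit [32/3,76/3], descend [7, 10, 13, 15]
  N7 x:[5,11] y:[-7,28] z:[35/3,49/3] -> miss, prune
  N10 x:[8,21] y:[7,29] z:[43/3,64/3] -> hit [43/3,21], descend [2, 5, 11, 14]
    N2 x:[9,17] y:[14,23] z:[50/3,58/3] -> hit [50/3,17], descend [24, 29]
      N24 x:[12,17] y:[17,23] z:[50/3,56/3] -> hit [17,17] leaf, test {P7@t=17}
      N29 x:[9,13] y:[14,17] z:[53/3,58/3] -> miss, prune
    N5 x:[10,16] y:[8,22] z:[58/3,61/3] -> miss, prune
    N11 x:[19,21] y:[7,13] z:[21,64/3] -> miss, prune
    N14 x:[8,21] y:[16,29] z:[43/3,16] -> hit [16,16], descend [6, 9]
      N6 x:[8,14] y:[28,29] z:[15,16] -> miss, prune
      N9 x:[19,21] y:[16,21] z:[43/3,47/3] -> miss, prune
  N13 x:[23,45] y:[6,29] z:[19,76/3] -> hit [23,76/3], descend [12, 16, 18, 23]
    N12 x:[42,44] y:[25,29] z:[19,59/3] -> miss, prune
    N16 x:[40,45] y:[9,14] z:[23,70/3] -> miss, prune
    N18 x:[23,29] y:[24,28] z:[70/3,76/3] -> hit [24,76/3] leaf, test {P13@t=24}
    N23 x:[26,29] y:[6,11] z:[25,76/3] -> miss, prune
  N15 x:[23,43] y:[-14,19] z:[32/3,56/3] -> miss, prune

17 AABB tests over nodes [0, 7, 10, 2, 24, 29, 5, 11, 14, 6, 9, 13, 12, 16, 18, 23, 15]; 2 leaves entered; closest P7.

== RESULT ==
17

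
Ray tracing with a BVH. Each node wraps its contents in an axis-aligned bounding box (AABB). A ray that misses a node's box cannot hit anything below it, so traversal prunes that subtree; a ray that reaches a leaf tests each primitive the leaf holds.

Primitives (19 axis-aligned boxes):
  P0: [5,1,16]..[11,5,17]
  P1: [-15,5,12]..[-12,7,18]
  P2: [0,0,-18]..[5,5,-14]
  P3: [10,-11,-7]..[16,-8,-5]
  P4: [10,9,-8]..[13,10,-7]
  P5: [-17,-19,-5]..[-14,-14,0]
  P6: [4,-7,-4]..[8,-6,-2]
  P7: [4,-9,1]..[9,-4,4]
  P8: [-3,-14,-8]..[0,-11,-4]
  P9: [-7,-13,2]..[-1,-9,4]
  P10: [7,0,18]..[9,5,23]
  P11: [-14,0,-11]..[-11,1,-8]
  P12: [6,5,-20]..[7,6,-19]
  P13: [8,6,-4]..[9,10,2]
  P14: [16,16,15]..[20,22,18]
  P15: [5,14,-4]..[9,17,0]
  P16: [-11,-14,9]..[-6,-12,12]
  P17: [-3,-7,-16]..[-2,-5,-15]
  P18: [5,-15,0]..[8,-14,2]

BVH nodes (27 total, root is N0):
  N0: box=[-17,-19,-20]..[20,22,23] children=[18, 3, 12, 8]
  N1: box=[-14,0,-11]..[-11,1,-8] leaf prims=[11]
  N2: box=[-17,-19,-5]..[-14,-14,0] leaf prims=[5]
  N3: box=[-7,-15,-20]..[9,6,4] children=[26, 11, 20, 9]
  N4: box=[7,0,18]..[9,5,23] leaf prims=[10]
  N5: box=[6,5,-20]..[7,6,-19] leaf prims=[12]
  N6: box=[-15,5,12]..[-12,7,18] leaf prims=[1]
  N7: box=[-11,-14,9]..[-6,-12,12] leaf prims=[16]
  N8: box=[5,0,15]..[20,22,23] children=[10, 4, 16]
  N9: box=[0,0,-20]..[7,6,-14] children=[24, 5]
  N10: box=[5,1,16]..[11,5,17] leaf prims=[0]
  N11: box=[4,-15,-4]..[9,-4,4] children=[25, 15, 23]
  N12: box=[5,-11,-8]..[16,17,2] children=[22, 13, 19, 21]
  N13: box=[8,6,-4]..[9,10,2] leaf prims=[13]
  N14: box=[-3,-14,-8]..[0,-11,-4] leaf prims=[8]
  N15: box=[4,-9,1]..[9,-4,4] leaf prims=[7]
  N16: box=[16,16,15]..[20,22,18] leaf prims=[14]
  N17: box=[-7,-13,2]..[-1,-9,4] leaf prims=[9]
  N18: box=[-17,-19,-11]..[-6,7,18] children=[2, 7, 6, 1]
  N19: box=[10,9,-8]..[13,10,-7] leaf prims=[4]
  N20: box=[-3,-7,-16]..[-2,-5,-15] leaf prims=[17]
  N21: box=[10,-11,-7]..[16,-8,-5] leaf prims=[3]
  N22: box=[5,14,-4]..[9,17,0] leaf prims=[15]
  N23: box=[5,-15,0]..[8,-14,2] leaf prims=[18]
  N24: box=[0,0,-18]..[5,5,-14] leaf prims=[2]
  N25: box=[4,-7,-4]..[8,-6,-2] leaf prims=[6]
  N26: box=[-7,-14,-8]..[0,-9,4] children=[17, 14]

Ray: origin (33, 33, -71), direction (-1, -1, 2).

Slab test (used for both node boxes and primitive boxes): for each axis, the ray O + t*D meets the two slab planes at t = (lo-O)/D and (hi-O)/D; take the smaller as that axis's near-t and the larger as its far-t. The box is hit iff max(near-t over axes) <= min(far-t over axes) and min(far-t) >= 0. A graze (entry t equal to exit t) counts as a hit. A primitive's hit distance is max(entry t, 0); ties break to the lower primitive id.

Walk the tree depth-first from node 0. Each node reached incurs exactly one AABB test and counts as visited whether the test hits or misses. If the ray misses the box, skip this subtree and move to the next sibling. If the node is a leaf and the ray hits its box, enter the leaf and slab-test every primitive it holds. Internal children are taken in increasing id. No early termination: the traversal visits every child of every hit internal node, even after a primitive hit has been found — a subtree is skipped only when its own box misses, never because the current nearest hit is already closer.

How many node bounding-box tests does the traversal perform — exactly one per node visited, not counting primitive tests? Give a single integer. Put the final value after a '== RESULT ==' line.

Trace the traversal:
N0 x:[13,50] y:[11,52] z:[51/2,47] -> hit [51/2,47], descend [3, 8, 12, 18]
  N3 x:[24,40] y:[27,48] z:[51/2,75/2] -> hit [27,75/2], descend [9, 11, 20, 26]
    N9 x:[26,33] y:[27,33] z:[51/2,57/2] -> hit [27,57/2], descend [5, 24]
      N5 x:[26,27] y:[27,28] z:[51/2,26] -> miss, prune
      N24 x:[28,33] y:[28,33] z:[53/2,57/2] -> hit [28,57/2] leaf, test {P2@t=28}
    N11 x:[24,29] y:[37,48] z:[67/2,75/2] -> miss, prune
    N20 x:[35,36] y:[38,40] z:[55/2,28] -> miss, prune
    N26 x:[33,40] y:[42,47] z:[63/2,75/2] -> miss, prune
  N8 x:[13,28] y:[11,33] z:[43,47] -> miss, prune
  N12 x:[17,28] y:[16,44] z:[63/2,73/2] -> miss, prune
  N18 x:[39,50] y:[26,52] z:[30,89/2] -> hit [39,89/2], descend [1, 2, 6, 7]
    N1 x:[44,47] y:[32,33] z:[30,63/2] -> miss, prune
    N2 x:[47,50] y:[47,52] z:[33,71/2] -> miss, prune
    N6 x:[45,48] y:[26,28] z:[83/2,89/2] -> miss, prune
    N7 x:[39,44] y:[45,47] z:[40,83/2] -> miss, prune

Summary -> nodes [0, 3, 9, 5, 24, 11, 20, 26, 8, 12, 18, 1, 2, 6, 7]; box-tests=15; leaf-entries=1; first=P2

== RESULT ==
15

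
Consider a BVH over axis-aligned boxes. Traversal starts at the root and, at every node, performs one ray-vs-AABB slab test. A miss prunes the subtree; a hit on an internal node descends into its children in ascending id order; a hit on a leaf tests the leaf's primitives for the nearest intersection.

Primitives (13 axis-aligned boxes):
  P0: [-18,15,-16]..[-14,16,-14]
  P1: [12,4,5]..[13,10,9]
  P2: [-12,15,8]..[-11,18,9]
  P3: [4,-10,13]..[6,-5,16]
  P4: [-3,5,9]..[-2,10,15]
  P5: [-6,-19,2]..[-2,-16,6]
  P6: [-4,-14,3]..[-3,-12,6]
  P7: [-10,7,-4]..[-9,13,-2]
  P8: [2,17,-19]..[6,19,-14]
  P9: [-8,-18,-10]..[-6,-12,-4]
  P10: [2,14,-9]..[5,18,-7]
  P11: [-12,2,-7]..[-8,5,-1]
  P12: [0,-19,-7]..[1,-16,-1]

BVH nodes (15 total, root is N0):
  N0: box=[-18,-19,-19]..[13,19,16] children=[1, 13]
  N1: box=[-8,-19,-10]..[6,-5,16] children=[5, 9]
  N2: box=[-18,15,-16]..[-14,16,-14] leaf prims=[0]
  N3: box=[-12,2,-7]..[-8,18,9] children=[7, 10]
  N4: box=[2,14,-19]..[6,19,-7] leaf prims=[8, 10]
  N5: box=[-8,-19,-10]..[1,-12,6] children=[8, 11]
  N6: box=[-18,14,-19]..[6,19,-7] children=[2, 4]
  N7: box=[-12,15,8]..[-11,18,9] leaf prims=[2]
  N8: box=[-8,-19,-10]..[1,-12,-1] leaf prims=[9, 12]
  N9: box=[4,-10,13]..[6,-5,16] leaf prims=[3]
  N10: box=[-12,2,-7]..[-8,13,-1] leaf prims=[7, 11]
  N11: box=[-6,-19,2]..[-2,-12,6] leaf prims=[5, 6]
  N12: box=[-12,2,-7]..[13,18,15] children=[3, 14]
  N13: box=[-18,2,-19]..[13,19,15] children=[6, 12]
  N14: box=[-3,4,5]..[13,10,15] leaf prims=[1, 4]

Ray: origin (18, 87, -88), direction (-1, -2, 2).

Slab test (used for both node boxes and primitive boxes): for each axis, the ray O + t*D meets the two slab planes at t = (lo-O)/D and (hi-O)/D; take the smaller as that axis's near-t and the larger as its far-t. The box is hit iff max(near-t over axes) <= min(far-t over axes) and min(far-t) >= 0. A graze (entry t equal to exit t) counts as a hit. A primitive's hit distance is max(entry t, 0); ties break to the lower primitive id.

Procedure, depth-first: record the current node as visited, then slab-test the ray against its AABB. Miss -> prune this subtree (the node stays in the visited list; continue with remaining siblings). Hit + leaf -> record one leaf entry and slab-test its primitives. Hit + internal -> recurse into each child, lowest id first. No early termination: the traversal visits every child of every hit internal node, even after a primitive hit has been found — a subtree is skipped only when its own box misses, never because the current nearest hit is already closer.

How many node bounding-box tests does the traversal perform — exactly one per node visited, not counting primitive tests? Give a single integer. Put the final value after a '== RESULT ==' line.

Walk:
N0 x:[5,36] y:[34,53] z:[69/2,52] -> hit [69/2,36], descend [1, 13]
  N1 x:[12,26] y:[46,53] z:[39,52] -> miss, prune
  N13 x:[5,36] y:[34,85/2] z:[69/2,103/2] -> hit [69/2,36], descend [6, 12]
    N6 x:[12,36] y:[34,73/2] z:[69/2,81/2] -> hit [69/2,36], descend [2, 4]
      N2 x:[32,36] y:[71/2,36] z:[36,37] -> hit [36,36] leaf, test {P0@t=36}
      N4 x:[12,16] y:[34,73/2] z:[69/2,81/2] -> miss, prune
    N12 x:[5,30] y:[69/2,85/2] z:[81/2,103/2] -> miss, prune

Visited [0, 1, 13, 6, 2, 4, 12]. Tests: 7 box, 1 leaf. Nearest: P0.

== RESULT ==
7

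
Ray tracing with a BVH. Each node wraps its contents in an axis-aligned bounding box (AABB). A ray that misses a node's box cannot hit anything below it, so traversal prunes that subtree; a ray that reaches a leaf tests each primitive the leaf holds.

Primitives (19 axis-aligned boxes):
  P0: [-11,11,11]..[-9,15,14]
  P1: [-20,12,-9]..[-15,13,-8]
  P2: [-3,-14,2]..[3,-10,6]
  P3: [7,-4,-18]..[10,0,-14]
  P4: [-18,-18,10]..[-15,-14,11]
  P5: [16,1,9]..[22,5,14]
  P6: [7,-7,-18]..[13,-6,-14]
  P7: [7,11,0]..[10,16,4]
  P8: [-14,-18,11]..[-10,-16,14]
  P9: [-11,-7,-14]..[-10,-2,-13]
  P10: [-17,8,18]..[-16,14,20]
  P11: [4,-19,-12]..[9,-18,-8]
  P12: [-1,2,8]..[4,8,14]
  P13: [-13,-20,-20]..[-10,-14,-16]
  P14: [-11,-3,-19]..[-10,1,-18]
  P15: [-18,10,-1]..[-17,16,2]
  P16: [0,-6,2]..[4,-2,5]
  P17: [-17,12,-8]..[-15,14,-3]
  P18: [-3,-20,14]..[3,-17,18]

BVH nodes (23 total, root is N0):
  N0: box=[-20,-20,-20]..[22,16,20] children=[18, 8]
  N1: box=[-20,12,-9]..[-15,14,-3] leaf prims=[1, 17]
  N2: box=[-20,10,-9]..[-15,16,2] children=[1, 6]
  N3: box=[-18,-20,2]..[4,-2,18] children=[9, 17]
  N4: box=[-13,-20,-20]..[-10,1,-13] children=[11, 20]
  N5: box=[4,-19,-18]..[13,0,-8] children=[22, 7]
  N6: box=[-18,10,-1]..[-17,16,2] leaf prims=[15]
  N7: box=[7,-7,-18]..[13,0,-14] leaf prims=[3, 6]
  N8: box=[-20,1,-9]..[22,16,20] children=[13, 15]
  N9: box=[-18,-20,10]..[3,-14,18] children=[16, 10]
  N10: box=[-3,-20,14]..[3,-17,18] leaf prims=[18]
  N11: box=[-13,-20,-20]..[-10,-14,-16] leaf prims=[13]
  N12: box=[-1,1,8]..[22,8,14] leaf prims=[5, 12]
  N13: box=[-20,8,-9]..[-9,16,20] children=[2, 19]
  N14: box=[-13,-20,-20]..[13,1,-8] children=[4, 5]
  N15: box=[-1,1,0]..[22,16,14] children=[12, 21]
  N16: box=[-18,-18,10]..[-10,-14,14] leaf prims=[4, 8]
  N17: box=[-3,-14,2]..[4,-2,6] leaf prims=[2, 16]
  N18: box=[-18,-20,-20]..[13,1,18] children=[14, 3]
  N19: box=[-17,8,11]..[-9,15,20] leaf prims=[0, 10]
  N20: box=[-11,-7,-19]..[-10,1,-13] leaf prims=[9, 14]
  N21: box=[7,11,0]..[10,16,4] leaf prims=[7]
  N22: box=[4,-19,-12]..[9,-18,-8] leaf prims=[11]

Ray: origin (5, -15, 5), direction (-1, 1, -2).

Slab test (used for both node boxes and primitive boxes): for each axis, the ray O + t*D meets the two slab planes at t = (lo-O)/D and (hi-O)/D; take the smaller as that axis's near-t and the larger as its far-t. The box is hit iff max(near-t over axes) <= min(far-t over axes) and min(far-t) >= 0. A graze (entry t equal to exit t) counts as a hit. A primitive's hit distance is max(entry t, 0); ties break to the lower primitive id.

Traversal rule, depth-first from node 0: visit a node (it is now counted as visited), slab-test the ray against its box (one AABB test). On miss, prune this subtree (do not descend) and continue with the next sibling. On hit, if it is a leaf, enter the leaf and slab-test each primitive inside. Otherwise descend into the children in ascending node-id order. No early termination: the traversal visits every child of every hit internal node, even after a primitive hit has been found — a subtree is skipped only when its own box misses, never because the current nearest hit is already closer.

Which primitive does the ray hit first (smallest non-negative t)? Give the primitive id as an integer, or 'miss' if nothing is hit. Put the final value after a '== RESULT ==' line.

Walk:
N0 x:[-17,25] y:[-5,31] z:[-15/2,25/2] -> hit [-5,25/2], descend [8, 18]
  N8 x:[-17,25] y:[16,31] z:[-15/2,7] -> miss, prune
  N18 x:[-8,23] y:[-5,16] z:[-13/2,25/2] -> hit [-5,25/2], descend [3, 14]
    N3 x:[1,23] y:[-5,13] z:[-13/2,3/2] -> hit [1,3/2], descend [9, 17]
      N9 x:[2,23] y:[-5,1] z:[-13/2,-5/2] -> miss, prune
      N17 x:[1,8] y:[1,13] z:[-1/2,3/2] -> hit [1,3/2] leaf, test {P2(miss), P16(miss)}
    N14 x:[-8,18] y:[-5,16] z:[13/2,25/2] -> hit [13/2,25/2], descend [4, 5]
      N4 x:[15,18] y:[-5,16] z:[9,25/2] -> miss, prune
      N5 x:[-8,1] y:[-4,15] z:[13/2,23/2] -> miss, prune

Summary -> nodes [0, 8, 18, 3, 9, 17, 14, 4, 5]; box-tests=9; leaf-entries=1; first=miss

== RESULT ==
miss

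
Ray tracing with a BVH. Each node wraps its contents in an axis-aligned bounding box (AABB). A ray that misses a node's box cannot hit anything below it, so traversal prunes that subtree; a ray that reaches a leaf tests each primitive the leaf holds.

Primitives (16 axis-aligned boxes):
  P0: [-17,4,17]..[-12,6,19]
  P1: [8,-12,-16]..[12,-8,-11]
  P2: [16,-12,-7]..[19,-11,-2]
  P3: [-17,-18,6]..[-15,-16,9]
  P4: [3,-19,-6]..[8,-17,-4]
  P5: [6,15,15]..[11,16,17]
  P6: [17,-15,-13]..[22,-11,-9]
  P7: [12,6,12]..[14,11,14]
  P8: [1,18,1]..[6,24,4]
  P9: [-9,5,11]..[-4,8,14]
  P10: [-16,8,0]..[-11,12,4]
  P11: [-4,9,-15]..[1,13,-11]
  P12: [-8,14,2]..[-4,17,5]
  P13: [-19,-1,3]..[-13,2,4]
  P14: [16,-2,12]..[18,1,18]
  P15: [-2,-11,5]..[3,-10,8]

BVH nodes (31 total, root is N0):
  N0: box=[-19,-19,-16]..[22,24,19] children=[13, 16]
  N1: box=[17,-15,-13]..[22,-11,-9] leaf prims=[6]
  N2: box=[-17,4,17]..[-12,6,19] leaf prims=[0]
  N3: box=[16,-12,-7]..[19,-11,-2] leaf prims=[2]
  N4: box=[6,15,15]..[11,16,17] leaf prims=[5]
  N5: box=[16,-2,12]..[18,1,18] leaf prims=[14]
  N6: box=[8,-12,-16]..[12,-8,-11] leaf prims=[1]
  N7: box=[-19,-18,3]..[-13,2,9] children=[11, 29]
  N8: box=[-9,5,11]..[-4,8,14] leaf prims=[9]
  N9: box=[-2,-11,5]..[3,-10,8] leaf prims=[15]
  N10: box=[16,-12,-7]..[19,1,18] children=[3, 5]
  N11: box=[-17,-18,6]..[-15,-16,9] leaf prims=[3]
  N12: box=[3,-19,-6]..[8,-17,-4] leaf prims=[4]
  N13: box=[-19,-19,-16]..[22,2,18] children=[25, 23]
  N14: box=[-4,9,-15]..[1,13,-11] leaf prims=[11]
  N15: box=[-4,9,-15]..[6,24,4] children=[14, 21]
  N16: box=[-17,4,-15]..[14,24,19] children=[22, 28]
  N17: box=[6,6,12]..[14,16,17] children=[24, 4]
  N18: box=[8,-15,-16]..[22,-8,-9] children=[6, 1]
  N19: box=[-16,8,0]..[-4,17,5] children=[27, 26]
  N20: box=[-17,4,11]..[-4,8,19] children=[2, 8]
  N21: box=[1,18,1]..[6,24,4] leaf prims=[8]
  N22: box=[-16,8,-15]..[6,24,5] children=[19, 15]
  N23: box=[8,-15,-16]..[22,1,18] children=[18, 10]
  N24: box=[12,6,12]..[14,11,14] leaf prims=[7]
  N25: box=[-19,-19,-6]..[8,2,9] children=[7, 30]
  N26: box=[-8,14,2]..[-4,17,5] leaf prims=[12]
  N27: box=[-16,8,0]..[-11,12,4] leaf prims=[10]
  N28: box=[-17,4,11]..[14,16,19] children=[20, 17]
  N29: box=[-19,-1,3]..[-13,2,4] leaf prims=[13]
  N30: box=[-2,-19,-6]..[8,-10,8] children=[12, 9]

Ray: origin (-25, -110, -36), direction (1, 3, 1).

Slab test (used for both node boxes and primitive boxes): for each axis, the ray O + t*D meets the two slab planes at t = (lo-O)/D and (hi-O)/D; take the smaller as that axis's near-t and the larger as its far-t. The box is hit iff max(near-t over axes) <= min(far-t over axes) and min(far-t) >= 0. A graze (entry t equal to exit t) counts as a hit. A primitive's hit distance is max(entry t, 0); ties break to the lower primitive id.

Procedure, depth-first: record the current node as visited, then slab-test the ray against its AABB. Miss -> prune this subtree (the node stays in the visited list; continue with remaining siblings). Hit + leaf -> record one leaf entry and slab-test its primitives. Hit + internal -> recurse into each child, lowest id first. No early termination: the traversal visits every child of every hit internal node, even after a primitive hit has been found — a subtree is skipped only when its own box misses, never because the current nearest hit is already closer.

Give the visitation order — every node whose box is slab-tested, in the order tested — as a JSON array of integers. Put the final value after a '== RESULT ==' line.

Traverse from the root:
N0 x:[6,47] y:[91/3,134/3] z:[20,55] -> hit [91/3,134/3], descend [13, 16]
  N13 x:[6,47] y:[91/3,112/3] z:[20,54] -> hit [91/3,112/3], descend [23, 25]
    N23 x:[33,47] y:[95/3,37] z:[20,54] -> hit [33,37], descend [10, 18]
      N10 x:[41,44] y:[98/3,37] z:[29,54] -> miss, prune
      N18 x:[33,47] y:[95/3,34] z:[20,27] -> miss, prune
    N25 x:[6,33] y:[91/3,112/3] z:[30,45] -> hit [91/3,33], descend [7, 30]
      N7 x:[6,12] y:[92/3,112/3] z:[39,45] -> miss, prune
      N30 x:[23,33] y:[91/3,100/3] z:[30,44] -> hit [91/3,33], descend [9, 12]
        N9 x:[23,28] y:[33,100/3] z:[41,44] -> miss, prune
        N12 x:[28,33] y:[91/3,31] z:[30,32] -> hit [91/3,31] leaf, test {P4@t=91/3}
  N16 x:[8,39] y:[38,134/3] z:[21,55] -> hit [38,39], descend [22, 28]
    N22 x:[9,31] y:[118/3,134/3] z:[21,41] -> miss, prune
    N28 x:[8,39] y:[38,42] z:[47,55] -> miss, prune

Summary -> nodes [0, 13, 23, 10, 18, 25, 7, 30, 9, 12, 16, 22, 28]; box-tests=13; leaf-entries=1; first=P4

== RESULT ==
[0, 13, 23, 10, 18, 25, 7, 30, 9, 12, 16, 22, 28]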